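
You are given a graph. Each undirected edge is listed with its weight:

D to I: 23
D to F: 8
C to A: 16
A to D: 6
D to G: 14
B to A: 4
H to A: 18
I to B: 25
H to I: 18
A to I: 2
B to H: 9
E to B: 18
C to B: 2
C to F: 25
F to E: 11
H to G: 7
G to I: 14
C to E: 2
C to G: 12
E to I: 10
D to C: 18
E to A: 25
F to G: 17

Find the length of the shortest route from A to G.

Running Dijkstra from A:
A: 0
I: 2  (via A)
B: 4  (via A)
C: 6  (via B)
D: 6  (via A)
E: 8  (via C)
H: 13  (via B)
F: 14  (via D)
G: 16  (via I)
Shortest route: A → I → G = 16.

16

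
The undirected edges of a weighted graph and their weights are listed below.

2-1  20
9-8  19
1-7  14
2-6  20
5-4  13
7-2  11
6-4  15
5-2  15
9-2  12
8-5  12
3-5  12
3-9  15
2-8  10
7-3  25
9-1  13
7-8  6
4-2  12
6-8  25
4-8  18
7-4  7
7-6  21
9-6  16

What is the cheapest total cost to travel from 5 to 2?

15

Enumerating some paths:
5 → 8 → 2: 12+10 = 22
5 → 2: 15 = 15
5 → 4 → 2: 13+12 = 25
The minimum is 15 via 5 → 2.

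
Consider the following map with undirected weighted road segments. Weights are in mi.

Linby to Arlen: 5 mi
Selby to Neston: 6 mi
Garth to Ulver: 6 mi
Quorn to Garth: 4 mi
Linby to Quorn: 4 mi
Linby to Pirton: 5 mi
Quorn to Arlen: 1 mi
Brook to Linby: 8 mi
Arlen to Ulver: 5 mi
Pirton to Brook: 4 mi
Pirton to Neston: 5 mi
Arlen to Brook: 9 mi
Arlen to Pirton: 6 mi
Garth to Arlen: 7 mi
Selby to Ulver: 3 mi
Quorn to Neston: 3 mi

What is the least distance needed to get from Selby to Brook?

Compare a few routes:
Selby–Neston–Pirton–Brook: 6+5+4 = 15
Selby–Ulver–Arlen–Brook: 3+5+9 = 17
Selby–Ulver–Arlen–Pirton–Brook: 3+5+6+4 = 18
The minimum is 15 mi via Selby–Neston–Pirton–Brook.

15 mi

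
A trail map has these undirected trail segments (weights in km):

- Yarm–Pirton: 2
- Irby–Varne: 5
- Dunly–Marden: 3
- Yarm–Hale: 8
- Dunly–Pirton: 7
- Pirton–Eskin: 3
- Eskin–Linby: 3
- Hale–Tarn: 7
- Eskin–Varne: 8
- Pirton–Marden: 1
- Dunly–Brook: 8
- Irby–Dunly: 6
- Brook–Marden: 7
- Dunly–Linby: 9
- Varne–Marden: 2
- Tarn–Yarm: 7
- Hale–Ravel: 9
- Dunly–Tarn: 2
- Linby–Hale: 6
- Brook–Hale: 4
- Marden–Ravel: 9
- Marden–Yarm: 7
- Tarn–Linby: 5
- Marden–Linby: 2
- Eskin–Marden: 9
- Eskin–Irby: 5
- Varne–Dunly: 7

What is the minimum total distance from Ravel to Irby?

Running Dijkstra from Ravel:
Ravel: 0
Marden: 9  (via Ravel)
Hale: 9  (via Ravel)
Pirton: 10  (via Marden)
Linby: 11  (via Marden)
Varne: 11  (via Marden)
Dunly: 12  (via Marden)
Yarm: 12  (via Pirton)
Brook: 13  (via Hale)
Eskin: 13  (via Pirton)
Tarn: 14  (via Dunly)
Irby: 16  (via Varne)
Shortest route: Ravel–Marden–Varne–Irby = 16 km.

16 km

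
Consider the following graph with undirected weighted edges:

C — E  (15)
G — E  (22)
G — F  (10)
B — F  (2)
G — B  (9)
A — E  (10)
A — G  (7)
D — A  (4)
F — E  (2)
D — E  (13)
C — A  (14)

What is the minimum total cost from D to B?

17

Candidate routes:
D → E → F → B: 13+2+2 = 17
D → A → E → F → B: 4+10+2+2 = 18
The minimum is 17 via D → E → F → B.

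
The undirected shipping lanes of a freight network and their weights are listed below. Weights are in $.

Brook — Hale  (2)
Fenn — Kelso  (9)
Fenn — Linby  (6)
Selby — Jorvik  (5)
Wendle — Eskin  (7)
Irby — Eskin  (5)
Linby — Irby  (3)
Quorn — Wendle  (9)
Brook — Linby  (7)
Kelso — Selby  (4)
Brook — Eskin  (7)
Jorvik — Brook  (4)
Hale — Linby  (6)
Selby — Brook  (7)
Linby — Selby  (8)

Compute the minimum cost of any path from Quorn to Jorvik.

$27

Candidate routes:
Quorn–Wendle–Eskin–Brook–Selby–Jorvik: 9+7+7+7+5 = 35
Quorn–Wendle–Eskin–Irby–Linby–Brook–Jorvik: 9+7+5+3+7+4 = 35
Quorn–Wendle–Eskin–Brook–Jorvik: 9+7+7+4 = 27
The minimum is $27 via Quorn–Wendle–Eskin–Brook–Jorvik.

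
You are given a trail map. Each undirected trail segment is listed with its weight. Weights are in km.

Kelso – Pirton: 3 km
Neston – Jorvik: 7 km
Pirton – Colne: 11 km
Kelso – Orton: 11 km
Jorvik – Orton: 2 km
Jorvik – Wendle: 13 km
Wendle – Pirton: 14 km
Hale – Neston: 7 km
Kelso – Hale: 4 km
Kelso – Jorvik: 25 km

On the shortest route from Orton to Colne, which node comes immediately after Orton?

Kelso

Compare a few routes:
Orton → Kelso → Pirton → Colne: 11+3+11 = 25
Orton → Jorvik → Neston → Hale → Kelso → Pirton → Colne: 2+7+7+4+3+11 = 34
The minimum is 25 km via Orton → Kelso → Pirton → Colne.
So from Orton the first move is to Kelso.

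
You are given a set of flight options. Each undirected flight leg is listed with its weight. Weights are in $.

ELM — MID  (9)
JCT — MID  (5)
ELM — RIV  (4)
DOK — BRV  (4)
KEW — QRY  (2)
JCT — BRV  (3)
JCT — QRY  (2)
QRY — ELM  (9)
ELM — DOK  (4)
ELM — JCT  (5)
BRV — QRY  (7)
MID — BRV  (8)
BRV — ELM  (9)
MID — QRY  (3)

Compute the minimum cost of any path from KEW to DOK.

$11

Settle nodes by increasing distance from KEW:
KEW: 0
QRY: 2  (via KEW)
JCT: 4  (via QRY)
MID: 5  (via QRY)
BRV: 7  (via JCT)
ELM: 9  (via JCT)
DOK: 11  (via BRV)
Shortest route: KEW → QRY → JCT → BRV → DOK = $11.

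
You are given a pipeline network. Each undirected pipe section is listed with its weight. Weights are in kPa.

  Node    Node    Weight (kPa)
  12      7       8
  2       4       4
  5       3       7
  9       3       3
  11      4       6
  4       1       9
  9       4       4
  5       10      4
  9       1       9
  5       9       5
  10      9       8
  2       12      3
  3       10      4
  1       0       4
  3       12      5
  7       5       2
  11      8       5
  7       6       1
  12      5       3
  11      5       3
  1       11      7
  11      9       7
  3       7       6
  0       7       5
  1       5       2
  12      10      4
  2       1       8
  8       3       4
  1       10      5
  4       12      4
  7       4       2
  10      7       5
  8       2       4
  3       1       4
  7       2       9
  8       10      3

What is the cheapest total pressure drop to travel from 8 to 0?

Settle nodes by increasing distance from 8:
8: 0
10: 3  (via 8)
2: 4  (via 8)
3: 4  (via 8)
11: 5  (via 8)
5: 7  (via 10)
9: 7  (via 3)
12: 7  (via 10)
1: 8  (via 10)
4: 8  (via 2)
7: 8  (via 10)
6: 9  (via 7)
0: 12  (via 1)
Shortest route: 8–10–1–0 = 12 kPa.

12 kPa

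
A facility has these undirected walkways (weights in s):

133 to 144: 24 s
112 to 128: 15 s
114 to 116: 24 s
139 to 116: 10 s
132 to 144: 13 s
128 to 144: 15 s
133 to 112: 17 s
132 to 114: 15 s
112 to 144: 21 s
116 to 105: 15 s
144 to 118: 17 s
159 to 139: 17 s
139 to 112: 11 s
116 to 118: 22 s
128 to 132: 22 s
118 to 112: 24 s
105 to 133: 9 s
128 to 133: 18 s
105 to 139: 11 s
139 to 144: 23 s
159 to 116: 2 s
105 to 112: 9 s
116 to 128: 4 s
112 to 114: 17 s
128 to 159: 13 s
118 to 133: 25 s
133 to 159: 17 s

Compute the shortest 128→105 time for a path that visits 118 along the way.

Shortest 128→118: 128 → 116 → 118 = 26
Best 118 to 105: 118 → 112 → 105 costing 33
Total via 118: 26 + 33 = 59 s.

59 s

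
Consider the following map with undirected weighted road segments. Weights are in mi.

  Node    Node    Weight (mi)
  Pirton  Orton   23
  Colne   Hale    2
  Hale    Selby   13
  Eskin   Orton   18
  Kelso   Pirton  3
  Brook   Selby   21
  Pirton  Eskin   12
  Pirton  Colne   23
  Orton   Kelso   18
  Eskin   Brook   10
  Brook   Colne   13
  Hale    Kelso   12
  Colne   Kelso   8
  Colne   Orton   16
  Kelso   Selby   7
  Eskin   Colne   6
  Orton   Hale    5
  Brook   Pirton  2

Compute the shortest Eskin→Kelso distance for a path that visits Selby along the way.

Shortest Eskin→Selby: Eskin → Colne → Hale → Selby = 21
Shortest Selby→Kelso: Selby → Kelso = 7
Total via Selby: 21 + 7 = 28 mi.

28 mi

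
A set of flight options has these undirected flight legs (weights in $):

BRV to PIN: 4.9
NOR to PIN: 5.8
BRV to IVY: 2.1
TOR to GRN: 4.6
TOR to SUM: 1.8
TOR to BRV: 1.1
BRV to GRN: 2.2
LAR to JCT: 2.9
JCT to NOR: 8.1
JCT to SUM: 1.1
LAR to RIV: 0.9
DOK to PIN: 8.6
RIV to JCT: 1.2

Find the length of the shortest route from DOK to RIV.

$18.7

Compare a few routes:
DOK → PIN → BRV → GRN → TOR → SUM → JCT → RIV: 8.6+4.9+2.2+4.6+1.8+1.1+1.2 = 24.4
DOK → PIN → BRV → TOR → SUM → JCT → RIV: 8.6+4.9+1.1+1.8+1.1+1.2 = 18.7
DOK → PIN → BRV → TOR → SUM → JCT → LAR → RIV: 8.6+4.9+1.1+1.8+1.1+2.9+0.9 = 21.3
DOK → PIN → NOR → JCT → RIV: 8.6+5.8+8.1+1.2 = 23.7
Cheapest is DOK → PIN → BRV → TOR → SUM → JCT → RIV at $18.7.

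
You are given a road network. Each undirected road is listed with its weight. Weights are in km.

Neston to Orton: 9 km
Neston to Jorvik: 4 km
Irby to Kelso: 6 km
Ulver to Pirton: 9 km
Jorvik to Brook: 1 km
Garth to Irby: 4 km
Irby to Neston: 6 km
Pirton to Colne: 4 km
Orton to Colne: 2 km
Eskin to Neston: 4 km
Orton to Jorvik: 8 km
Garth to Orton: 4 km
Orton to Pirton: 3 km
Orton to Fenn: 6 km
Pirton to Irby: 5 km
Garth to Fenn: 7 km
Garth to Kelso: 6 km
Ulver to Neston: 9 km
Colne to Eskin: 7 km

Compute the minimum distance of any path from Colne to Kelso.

12 km

Running Dijkstra from Colne:
Colne: 0
Orton: 2  (via Colne)
Pirton: 4  (via Colne)
Garth: 6  (via Orton)
Eskin: 7  (via Colne)
Fenn: 8  (via Orton)
Irby: 9  (via Pirton)
Jorvik: 10  (via Orton)
Brook: 11  (via Jorvik)
Neston: 11  (via Orton)
Kelso: 12  (via Garth)
Shortest route: Colne–Orton–Garth–Kelso = 12 km.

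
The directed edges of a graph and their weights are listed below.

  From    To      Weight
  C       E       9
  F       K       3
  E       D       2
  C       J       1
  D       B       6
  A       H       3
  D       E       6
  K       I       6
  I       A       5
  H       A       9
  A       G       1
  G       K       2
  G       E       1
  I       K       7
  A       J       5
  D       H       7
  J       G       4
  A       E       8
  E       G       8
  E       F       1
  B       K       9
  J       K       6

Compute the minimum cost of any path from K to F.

14

Compare a few routes:
K–I–A–J–G–E–F: 6+5+5+4+1+1 = 22
K–I–A–G–E–F: 6+5+1+1+1 = 14
K–I–A–E–F: 6+5+8+1 = 20
Cheapest is K–I–A–G–E–F at 14.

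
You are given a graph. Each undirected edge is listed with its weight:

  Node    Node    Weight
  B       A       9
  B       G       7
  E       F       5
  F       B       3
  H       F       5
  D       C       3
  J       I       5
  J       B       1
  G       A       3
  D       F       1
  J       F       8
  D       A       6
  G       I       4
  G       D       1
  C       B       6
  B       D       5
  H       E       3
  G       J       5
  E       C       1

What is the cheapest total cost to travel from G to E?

Settle nodes by increasing distance from G:
G: 0
D: 1  (via G)
F: 2  (via D)
A: 3  (via G)
C: 4  (via D)
I: 4  (via G)
B: 5  (via F)
E: 5  (via C)
Shortest route: G → D → C → E = 5.

5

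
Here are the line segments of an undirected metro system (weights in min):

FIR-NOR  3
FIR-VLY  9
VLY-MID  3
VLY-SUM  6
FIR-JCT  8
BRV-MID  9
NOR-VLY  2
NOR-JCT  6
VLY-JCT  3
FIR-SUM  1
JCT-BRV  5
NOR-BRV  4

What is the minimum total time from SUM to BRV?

Candidate routes:
SUM → FIR → NOR → BRV: 1+3+4 = 8
SUM → VLY → NOR → BRV: 6+2+4 = 12
The minimum is 8 min via SUM → FIR → NOR → BRV.

8 min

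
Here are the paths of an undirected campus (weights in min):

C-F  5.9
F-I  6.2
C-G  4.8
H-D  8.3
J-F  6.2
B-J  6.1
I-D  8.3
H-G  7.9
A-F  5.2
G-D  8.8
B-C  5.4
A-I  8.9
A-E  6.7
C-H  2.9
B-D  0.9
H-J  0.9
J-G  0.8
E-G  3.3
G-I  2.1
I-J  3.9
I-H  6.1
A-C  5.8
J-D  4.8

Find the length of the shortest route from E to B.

Settle nodes by increasing distance from E:
E: 0
G: 3.3  (via E)
J: 4.1  (via G)
H: 5  (via J)
I: 5.4  (via G)
A: 6.7  (via E)
C: 7.9  (via H)
D: 8.9  (via J)
B: 9.8  (via D)
Shortest route: E → G → J → D → B = 9.8 min.

9.8 min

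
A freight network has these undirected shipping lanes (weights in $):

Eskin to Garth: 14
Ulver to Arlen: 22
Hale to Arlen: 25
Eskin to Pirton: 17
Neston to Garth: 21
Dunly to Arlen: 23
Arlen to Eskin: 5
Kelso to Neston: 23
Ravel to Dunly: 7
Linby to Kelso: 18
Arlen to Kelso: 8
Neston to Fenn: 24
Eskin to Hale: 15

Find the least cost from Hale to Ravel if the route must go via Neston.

$111

Best Hale to Neston: Hale → Eskin → Garth → Neston costing 50
Shortest Neston→Ravel: Neston → Kelso → Arlen → Dunly → Ravel = 61
Total via Neston: 50 + 61 = $111.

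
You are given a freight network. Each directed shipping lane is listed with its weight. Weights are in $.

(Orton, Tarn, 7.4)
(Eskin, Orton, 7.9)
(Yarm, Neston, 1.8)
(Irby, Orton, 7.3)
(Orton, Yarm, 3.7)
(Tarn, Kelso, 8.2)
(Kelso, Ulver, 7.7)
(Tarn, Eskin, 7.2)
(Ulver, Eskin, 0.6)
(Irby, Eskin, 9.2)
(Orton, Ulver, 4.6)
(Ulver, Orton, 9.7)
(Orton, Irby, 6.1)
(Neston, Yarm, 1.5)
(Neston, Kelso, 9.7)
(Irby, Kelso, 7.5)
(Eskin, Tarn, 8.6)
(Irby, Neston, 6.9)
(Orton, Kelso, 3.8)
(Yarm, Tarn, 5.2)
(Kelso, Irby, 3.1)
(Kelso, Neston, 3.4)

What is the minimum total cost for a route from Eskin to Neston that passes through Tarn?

$20.2

Best Eskin to Tarn: Eskin → Tarn costing 8.6
Shortest Tarn→Neston: Tarn → Kelso → Neston = 11.6
Total via Tarn: 8.6 + 11.6 = $20.2.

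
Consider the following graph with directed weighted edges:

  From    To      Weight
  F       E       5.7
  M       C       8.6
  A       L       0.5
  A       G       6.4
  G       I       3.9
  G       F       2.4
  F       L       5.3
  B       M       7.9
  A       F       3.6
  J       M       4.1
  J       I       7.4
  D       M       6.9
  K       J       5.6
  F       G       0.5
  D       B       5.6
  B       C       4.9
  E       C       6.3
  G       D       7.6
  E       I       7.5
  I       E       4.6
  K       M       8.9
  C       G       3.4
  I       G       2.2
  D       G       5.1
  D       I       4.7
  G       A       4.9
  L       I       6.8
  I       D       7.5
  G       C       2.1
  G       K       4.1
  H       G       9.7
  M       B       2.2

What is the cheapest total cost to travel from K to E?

Compare a few routes:
K–M–B–C–G–F–E: 8.9+2.2+4.9+3.4+2.4+5.7 = 27.5
K–M–B–C–G–I–E: 8.9+2.2+4.9+3.4+3.9+4.6 = 27.9
K–J–I–G–F–E: 5.6+7.4+2.2+2.4+5.7 = 23.3
K–J–I–E: 5.6+7.4+4.6 = 17.6
Cheapest is K–J–I–E at 17.6.

17.6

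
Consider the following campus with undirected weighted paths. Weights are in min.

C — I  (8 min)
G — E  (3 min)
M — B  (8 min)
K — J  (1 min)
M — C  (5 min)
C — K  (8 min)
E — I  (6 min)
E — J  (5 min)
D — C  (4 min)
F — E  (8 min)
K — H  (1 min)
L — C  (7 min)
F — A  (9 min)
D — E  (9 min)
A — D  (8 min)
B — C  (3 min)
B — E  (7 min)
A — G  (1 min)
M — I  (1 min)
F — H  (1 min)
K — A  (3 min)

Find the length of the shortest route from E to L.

17 min

Compare a few routes:
E - I - M - C - L: 6+1+5+7 = 19
E - D - C - L: 9+4+7 = 20
E - J - K - C - L: 5+1+8+7 = 21
E - B - C - L: 7+3+7 = 17
The minimum is 17 min via E - B - C - L.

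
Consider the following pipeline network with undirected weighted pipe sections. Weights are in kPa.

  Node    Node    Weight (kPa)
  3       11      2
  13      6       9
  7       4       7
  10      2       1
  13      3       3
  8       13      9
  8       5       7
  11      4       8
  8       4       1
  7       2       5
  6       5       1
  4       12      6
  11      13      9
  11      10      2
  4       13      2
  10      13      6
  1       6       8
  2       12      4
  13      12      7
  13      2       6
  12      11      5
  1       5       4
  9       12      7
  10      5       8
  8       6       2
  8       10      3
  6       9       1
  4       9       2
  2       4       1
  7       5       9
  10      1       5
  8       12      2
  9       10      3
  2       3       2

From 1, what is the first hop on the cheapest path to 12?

Enumerating some paths:
1 → 5 → 6 → 8 → 12: 4+1+2+2 = 9
1 → 10 → 2 → 12: 5+1+4 = 10
The minimum is 9 kPa via 1 → 5 → 6 → 8 → 12.
So from 1 the first move is to 5.

5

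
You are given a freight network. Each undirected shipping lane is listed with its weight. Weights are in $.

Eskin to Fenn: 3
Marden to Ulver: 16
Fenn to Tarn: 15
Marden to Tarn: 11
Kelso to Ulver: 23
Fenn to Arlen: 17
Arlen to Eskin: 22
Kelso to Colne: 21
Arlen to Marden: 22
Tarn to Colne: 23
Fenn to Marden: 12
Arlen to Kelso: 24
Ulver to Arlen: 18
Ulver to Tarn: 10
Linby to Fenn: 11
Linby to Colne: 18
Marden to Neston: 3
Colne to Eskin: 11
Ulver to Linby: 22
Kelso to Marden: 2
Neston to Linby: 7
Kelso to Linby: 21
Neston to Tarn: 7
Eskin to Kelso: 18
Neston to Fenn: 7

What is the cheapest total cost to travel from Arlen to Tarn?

Running Dijkstra from Arlen:
Arlen: 0
Fenn: 17  (via Arlen)
Ulver: 18  (via Arlen)
Eskin: 20  (via Fenn)
Marden: 22  (via Arlen)
Kelso: 24  (via Arlen)
Neston: 24  (via Fenn)
Linby: 28  (via Fenn)
Tarn: 28  (via Ulver)
Shortest route: Arlen–Ulver–Tarn = $28.

$28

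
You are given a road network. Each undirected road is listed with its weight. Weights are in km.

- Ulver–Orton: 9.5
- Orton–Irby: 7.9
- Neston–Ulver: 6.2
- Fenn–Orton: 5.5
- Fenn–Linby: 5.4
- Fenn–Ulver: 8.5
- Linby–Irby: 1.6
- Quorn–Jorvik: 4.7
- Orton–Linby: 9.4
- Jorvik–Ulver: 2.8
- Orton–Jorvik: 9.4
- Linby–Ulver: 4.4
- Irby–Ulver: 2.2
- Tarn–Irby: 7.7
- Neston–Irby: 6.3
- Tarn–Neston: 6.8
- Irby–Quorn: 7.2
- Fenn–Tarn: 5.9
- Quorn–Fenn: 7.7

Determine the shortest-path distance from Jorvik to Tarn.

Candidate routes:
Jorvik–Ulver–Neston–Tarn: 2.8+6.2+6.8 = 15.8
Jorvik–Ulver–Linby–Irby–Tarn: 2.8+4.4+1.6+7.7 = 16.5
Jorvik–Ulver–Irby–Tarn: 2.8+2.2+7.7 = 12.7
Cheapest is Jorvik–Ulver–Irby–Tarn at 12.7 km.

12.7 km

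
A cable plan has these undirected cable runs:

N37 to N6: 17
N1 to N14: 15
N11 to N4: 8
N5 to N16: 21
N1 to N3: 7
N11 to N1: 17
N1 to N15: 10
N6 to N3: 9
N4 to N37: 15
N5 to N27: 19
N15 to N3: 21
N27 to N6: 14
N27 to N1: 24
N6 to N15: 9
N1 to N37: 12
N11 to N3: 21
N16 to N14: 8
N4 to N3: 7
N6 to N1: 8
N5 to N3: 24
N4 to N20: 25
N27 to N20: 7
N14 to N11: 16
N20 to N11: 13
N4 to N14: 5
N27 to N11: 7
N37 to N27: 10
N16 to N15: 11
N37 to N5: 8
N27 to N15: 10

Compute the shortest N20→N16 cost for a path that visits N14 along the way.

34

Best N20 to N14: N20–N11–N4–N14 costing 26
Best N14 to N16: N14–N16 costing 8
Total via N14: 26 + 8 = 34.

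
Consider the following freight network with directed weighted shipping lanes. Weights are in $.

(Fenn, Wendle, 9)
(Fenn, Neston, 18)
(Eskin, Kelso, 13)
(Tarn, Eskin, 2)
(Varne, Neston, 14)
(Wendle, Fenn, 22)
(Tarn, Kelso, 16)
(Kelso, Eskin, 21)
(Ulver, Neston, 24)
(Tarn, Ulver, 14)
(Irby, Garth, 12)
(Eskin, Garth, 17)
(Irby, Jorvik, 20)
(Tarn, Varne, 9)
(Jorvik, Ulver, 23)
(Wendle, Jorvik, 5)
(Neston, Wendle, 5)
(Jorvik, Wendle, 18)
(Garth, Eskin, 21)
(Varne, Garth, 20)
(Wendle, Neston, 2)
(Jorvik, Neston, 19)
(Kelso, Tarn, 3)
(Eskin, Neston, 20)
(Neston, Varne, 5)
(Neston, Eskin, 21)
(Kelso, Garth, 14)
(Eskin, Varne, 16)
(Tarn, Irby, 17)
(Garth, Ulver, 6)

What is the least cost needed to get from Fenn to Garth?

Settle nodes by increasing distance from Fenn:
Fenn: 0
Wendle: 9  (via Fenn)
Neston: 11  (via Wendle)
Jorvik: 14  (via Wendle)
Varne: 16  (via Neston)
Eskin: 32  (via Neston)
Garth: 36  (via Varne)
Shortest route: Fenn → Wendle → Neston → Varne → Garth = $36.

$36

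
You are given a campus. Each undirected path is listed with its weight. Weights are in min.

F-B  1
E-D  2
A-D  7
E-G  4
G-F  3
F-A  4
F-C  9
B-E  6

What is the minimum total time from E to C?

Settle nodes by increasing distance from E:
E: 0
D: 2  (via E)
G: 4  (via E)
B: 6  (via E)
F: 7  (via G)
A: 9  (via D)
C: 16  (via F)
Shortest route: E–G–F–C = 16 min.

16 min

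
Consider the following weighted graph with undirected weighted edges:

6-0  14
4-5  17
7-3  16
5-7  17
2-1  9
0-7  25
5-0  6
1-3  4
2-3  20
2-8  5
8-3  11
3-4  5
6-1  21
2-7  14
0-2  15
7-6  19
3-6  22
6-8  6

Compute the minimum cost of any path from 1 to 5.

26

Settle nodes by increasing distance from 1:
1: 0
3: 4  (via 1)
2: 9  (via 1)
4: 9  (via 3)
8: 14  (via 2)
6: 20  (via 8)
7: 20  (via 3)
0: 24  (via 2)
5: 26  (via 4)
Shortest route: 1–3–4–5 = 26.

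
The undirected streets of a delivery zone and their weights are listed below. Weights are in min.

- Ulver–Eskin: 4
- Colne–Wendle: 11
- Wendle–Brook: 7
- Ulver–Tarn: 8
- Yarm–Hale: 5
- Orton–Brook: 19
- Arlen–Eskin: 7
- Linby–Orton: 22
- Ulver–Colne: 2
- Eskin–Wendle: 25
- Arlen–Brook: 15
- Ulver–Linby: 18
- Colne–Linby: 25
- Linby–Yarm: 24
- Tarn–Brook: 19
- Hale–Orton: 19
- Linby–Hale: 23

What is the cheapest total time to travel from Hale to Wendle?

Shortest distances from Hale:
Hale: 0
Yarm: 5  (via Hale)
Orton: 19  (via Hale)
Linby: 23  (via Hale)
Brook: 38  (via Orton)
Ulver: 41  (via Linby)
Colne: 43  (via Ulver)
Eskin: 45  (via Ulver)
Wendle: 45  (via Brook)
Shortest route: Hale–Orton–Brook–Wendle = 45 min.

45 min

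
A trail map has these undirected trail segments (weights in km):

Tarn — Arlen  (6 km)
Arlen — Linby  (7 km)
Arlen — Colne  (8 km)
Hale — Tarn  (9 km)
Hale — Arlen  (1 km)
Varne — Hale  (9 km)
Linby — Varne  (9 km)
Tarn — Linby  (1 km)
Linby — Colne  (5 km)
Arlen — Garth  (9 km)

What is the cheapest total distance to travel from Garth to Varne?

Enumerating some paths:
Garth - Arlen - Linby - Varne: 9+7+9 = 25
Garth - Arlen - Tarn - Linby - Varne: 9+6+1+9 = 25
Garth - Arlen - Hale - Varne: 9+1+9 = 19
The minimum is 19 km via Garth - Arlen - Hale - Varne.

19 km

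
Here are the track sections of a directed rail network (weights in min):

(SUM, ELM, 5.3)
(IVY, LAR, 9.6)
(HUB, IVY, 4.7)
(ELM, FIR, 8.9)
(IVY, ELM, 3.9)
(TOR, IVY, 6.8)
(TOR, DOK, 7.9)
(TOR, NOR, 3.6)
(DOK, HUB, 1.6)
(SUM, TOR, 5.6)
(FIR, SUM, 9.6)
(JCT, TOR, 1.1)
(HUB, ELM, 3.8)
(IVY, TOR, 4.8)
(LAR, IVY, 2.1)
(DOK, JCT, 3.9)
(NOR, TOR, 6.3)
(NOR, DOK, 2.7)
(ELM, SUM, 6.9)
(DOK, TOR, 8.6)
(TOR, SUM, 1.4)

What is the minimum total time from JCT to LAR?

17.5 min

Running Dijkstra from JCT:
JCT: 0
TOR: 1.1  (via JCT)
SUM: 2.5  (via TOR)
NOR: 4.7  (via TOR)
DOK: 7.4  (via NOR)
ELM: 7.8  (via SUM)
IVY: 7.9  (via TOR)
HUB: 9  (via DOK)
FIR: 16.7  (via ELM)
LAR: 17.5  (via IVY)
Shortest route: JCT → TOR → IVY → LAR = 17.5 min.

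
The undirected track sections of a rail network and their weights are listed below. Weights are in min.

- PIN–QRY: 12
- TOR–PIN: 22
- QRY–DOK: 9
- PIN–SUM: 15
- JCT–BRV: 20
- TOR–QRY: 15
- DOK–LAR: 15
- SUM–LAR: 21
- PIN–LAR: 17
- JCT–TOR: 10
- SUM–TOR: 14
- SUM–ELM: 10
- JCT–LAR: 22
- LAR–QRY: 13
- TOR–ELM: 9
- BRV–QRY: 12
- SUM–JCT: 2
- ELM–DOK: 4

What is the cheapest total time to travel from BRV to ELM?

25 min

Shortest distances from BRV:
BRV: 0
QRY: 12  (via BRV)
JCT: 20  (via BRV)
DOK: 21  (via QRY)
SUM: 22  (via JCT)
PIN: 24  (via QRY)
LAR: 25  (via QRY)
ELM: 25  (via DOK)
Shortest route: BRV → QRY → DOK → ELM = 25 min.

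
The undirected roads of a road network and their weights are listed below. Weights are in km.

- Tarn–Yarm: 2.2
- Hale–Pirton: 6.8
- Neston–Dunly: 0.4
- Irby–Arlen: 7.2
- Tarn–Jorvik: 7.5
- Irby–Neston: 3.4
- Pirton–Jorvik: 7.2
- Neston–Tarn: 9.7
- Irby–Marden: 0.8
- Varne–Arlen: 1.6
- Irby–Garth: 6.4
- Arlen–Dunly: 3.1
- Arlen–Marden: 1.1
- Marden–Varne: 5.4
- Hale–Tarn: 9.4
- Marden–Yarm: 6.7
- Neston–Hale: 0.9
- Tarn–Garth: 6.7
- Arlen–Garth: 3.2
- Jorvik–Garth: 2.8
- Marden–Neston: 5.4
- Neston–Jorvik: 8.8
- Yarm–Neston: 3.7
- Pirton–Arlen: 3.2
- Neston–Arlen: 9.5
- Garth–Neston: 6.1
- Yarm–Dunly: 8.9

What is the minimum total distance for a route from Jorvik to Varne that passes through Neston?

13.9 km

Best Jorvik to Neston: Jorvik–Neston costing 8.8
Shortest Neston→Varne: Neston–Dunly–Arlen–Varne = 5.1
Total via Neston: 8.8 + 5.1 = 13.9 km.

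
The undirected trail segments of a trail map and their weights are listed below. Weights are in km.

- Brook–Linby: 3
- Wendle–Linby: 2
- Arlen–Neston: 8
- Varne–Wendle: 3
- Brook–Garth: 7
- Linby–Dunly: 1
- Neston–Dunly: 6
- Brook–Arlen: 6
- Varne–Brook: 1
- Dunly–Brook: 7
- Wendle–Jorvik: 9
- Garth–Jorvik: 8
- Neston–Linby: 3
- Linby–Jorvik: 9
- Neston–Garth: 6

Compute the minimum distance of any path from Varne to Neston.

Candidate routes:
Varne → Brook → Linby → Neston: 1+3+3 = 7
Varne → Brook → Linby → Dunly → Neston: 1+3+1+6 = 11
Varne → Brook → Dunly → Linby → Neston: 1+7+1+3 = 12
Varne → Wendle → Linby → Neston: 3+2+3 = 8
Cheapest is Varne → Brook → Linby → Neston at 7 km.

7 km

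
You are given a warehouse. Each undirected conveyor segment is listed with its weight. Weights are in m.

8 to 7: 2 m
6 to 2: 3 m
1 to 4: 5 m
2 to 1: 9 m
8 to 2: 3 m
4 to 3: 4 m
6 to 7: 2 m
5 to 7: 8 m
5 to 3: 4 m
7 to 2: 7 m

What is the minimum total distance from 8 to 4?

Compare a few routes:
8–2–1–4: 3+9+5 = 17
8–7–2–1–4: 2+7+9+5 = 23
8–7–5–3–4: 2+8+4+4 = 18
8–7–6–2–1–4: 2+2+3+9+5 = 21
The minimum is 17 m via 8–2–1–4.

17 m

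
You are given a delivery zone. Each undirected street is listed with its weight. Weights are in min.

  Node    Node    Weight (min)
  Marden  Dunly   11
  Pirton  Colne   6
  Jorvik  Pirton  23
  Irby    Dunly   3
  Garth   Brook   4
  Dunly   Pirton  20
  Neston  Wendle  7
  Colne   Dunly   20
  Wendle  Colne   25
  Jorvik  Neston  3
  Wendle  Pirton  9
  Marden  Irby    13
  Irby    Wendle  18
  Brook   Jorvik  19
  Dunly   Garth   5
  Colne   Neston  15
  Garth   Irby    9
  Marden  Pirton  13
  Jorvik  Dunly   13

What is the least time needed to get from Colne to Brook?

29 min

Compare a few routes:
Colne–Pirton–Dunly–Garth–Brook: 6+20+5+4 = 35
Colne–Dunly–Garth–Brook: 20+5+4 = 29
Colne–Dunly–Irby–Garth–Brook: 20+3+9+4 = 36
The minimum is 29 min via Colne–Dunly–Garth–Brook.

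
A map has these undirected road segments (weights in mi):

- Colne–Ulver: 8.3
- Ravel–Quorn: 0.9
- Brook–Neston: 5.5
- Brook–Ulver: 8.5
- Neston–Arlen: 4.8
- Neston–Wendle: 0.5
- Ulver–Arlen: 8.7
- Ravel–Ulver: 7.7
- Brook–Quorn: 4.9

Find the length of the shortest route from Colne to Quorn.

Candidate routes:
Colne - Ulver - Brook - Quorn: 8.3+8.5+4.9 = 21.7
Colne - Ulver - Ravel - Quorn: 8.3+7.7+0.9 = 16.9
Colne - Ulver - Arlen - Neston - Brook - Quorn: 8.3+8.7+4.8+5.5+4.9 = 32.2
Cheapest is Colne - Ulver - Ravel - Quorn at 16.9 mi.

16.9 mi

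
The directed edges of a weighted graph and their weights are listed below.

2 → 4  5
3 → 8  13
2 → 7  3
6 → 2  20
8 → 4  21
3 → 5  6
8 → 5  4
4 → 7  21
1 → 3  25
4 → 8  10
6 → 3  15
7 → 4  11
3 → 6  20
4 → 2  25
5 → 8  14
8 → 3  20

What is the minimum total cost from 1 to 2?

Running Dijkstra from 1:
1: 0
3: 25  (via 1)
5: 31  (via 3)
8: 38  (via 3)
6: 45  (via 3)
4: 59  (via 8)
2: 65  (via 6)
Shortest route: 1–3–6–2 = 65.

65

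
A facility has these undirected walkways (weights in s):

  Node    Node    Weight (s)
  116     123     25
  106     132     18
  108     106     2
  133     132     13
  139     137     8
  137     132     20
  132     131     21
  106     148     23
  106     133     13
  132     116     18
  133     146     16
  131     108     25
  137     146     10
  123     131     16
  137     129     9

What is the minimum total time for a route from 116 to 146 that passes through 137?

48 s

Best 116 to 137: 116–132–137 costing 38
Best 137 to 146: 137–146 costing 10
Total via 137: 38 + 10 = 48 s.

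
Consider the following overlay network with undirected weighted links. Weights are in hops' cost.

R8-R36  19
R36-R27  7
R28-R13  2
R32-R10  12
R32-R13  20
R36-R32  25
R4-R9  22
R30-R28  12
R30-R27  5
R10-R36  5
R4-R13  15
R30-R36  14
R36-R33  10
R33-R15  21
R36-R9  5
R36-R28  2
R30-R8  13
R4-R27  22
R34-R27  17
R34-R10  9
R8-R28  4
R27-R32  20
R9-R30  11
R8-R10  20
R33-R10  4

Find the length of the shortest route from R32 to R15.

37 hops' cost

Enumerating some paths:
R32 - R10 - R33 - R15: 12+4+21 = 37
R32 - R10 - R36 - R33 - R15: 12+5+10+21 = 48
R32 - R13 - R28 - R36 - R10 - R33 - R15: 20+2+2+5+4+21 = 54
The minimum is 37 hops' cost via R32 - R10 - R33 - R15.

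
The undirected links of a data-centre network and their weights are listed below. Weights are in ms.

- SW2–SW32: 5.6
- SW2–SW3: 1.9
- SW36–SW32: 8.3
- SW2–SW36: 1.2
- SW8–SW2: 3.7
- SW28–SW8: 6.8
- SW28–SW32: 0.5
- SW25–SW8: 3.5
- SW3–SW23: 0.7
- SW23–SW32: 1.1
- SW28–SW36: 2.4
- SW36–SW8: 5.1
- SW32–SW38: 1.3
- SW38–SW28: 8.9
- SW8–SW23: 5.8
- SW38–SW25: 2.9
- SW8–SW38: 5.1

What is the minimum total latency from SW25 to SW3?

6 ms

Shortest distances from SW25:
SW25: 0
SW38: 2.9  (via SW25)
SW8: 3.5  (via SW25)
SW32: 4.2  (via SW38)
SW28: 4.7  (via SW32)
SW23: 5.3  (via SW32)
SW3: 6  (via SW23)
Shortest route: SW25–SW38–SW32–SW23–SW3 = 6 ms.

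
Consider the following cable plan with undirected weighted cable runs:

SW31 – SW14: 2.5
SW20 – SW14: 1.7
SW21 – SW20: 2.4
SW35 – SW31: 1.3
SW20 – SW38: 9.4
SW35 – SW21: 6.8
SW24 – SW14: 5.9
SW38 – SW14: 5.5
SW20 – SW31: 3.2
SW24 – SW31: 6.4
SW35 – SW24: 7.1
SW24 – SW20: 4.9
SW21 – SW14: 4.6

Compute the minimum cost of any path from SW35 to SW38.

9.3

Running Dijkstra from SW35:
SW35: 0
SW31: 1.3  (via SW35)
SW14: 3.8  (via SW31)
SW20: 4.5  (via SW31)
SW21: 6.8  (via SW35)
SW24: 7.1  (via SW35)
SW38: 9.3  (via SW14)
Shortest route: SW35 → SW31 → SW14 → SW38 = 9.3.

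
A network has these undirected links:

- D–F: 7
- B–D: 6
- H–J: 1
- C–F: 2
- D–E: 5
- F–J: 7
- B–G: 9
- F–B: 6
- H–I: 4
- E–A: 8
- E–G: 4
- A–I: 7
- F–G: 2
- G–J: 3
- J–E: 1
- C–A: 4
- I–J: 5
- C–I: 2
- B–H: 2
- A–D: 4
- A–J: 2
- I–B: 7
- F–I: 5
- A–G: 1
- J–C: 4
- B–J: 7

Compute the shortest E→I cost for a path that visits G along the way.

Shortest E→G: E–G = 4
Shortest G→I: G–F–C–I = 6
Total via G: 4 + 6 = 10.

10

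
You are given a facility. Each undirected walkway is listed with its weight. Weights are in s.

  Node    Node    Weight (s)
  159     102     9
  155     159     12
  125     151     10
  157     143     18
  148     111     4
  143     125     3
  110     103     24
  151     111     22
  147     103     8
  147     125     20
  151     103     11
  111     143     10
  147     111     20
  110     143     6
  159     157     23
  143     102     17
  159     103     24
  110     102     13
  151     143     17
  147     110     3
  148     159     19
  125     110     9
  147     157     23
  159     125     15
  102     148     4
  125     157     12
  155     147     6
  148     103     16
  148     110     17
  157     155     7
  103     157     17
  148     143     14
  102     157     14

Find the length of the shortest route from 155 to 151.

25 s

Compare a few routes:
155 - 147 - 103 - 151: 6+8+11 = 25
155 - 147 - 110 - 143 - 125 - 151: 6+3+6+3+10 = 28
The minimum is 25 s via 155 - 147 - 103 - 151.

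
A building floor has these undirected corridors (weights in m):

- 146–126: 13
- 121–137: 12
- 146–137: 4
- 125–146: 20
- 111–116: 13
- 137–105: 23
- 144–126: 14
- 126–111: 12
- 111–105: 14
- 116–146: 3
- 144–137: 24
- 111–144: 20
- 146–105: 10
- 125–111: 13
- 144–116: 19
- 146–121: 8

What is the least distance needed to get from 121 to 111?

Enumerating some paths:
121 - 137 - 146 - 116 - 111: 12+4+3+13 = 32
121 - 146 - 105 - 111: 8+10+14 = 32
121 - 146 - 116 - 111: 8+3+13 = 24
The minimum is 24 m via 121 - 146 - 116 - 111.

24 m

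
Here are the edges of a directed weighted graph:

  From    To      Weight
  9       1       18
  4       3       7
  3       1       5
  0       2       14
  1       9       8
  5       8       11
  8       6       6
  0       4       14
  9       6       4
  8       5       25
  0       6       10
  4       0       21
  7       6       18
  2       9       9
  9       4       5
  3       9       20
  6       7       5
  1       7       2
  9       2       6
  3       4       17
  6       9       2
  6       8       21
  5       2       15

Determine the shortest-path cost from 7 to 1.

37

Running Dijkstra from 7:
7: 0
6: 18  (via 7)
9: 20  (via 6)
4: 25  (via 9)
2: 26  (via 9)
3: 32  (via 4)
1: 37  (via 3)
Shortest route: 7 → 6 → 9 → 4 → 3 → 1 = 37.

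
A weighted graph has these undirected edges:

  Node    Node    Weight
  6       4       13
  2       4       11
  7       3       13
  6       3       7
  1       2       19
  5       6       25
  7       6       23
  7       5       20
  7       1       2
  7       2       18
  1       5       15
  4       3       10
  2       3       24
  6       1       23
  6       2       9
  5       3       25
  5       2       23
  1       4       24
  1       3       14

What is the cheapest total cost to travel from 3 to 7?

Running Dijkstra from 3:
3: 0
6: 7  (via 3)
4: 10  (via 3)
7: 13  (via 3)
Shortest route: 3–7 = 13.

13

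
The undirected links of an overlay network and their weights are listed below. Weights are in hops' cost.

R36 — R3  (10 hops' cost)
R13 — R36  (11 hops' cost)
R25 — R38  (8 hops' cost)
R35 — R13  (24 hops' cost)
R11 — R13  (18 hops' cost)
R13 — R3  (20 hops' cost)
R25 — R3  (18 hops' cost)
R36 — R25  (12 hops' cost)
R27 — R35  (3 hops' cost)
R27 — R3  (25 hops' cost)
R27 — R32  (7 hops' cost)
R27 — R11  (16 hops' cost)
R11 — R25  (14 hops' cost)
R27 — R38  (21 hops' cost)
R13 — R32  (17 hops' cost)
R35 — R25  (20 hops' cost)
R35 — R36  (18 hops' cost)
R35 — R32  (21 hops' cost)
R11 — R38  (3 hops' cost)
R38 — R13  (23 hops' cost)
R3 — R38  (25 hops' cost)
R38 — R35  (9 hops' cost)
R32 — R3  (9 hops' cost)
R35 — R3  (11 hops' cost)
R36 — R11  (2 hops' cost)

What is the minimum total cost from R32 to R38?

19 hops' cost

Running Dijkstra from R32:
R32: 0
R27: 7  (via R32)
R3: 9  (via R32)
R35: 10  (via R27)
R13: 17  (via R32)
R36: 19  (via R3)
R38: 19  (via R35)
Shortest route: R32–R27–R35–R38 = 19 hops' cost.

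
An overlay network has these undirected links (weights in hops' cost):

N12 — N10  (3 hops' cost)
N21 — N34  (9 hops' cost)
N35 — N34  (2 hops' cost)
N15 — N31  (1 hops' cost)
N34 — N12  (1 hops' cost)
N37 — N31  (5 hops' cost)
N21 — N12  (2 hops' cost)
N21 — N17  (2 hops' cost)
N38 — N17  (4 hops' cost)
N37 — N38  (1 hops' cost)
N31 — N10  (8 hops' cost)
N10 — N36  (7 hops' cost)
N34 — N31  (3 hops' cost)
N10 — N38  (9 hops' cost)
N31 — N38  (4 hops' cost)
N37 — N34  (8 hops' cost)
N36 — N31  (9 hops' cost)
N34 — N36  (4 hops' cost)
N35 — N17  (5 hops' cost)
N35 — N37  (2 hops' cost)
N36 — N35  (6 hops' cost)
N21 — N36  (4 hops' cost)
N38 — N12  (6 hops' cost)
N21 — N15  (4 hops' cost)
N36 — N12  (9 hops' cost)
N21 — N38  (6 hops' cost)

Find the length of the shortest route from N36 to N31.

7 hops' cost

Running Dijkstra from N36:
N36: 0
N34: 4  (via N36)
N21: 4  (via N36)
N12: 5  (via N34)
N35: 6  (via N36)
N17: 6  (via N21)
N31: 7  (via N34)
Shortest route: N36–N34–N31 = 7 hops' cost.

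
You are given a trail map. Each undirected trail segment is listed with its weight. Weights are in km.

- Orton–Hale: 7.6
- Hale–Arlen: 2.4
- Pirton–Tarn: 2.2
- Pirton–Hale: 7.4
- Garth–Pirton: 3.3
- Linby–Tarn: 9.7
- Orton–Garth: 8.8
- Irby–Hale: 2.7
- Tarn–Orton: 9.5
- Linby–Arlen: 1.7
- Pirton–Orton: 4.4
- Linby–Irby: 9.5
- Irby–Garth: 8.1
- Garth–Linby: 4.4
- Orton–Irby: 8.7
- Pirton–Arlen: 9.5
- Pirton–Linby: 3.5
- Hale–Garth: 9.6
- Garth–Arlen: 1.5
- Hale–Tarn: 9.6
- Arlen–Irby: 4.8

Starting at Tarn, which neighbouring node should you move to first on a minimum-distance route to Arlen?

Pirton

Compare a few routes:
Tarn - Pirton - Garth - Arlen: 2.2+3.3+1.5 = 7
Tarn - Pirton - Linby - Arlen: 2.2+3.5+1.7 = 7.4
Tarn - Linby - Arlen: 9.7+1.7 = 11.4
Tarn - Pirton - Garth - Linby - Arlen: 2.2+3.3+4.4+1.7 = 11.6
The minimum is 7 km via Tarn - Pirton - Garth - Arlen.
So from Tarn the first move is to Pirton.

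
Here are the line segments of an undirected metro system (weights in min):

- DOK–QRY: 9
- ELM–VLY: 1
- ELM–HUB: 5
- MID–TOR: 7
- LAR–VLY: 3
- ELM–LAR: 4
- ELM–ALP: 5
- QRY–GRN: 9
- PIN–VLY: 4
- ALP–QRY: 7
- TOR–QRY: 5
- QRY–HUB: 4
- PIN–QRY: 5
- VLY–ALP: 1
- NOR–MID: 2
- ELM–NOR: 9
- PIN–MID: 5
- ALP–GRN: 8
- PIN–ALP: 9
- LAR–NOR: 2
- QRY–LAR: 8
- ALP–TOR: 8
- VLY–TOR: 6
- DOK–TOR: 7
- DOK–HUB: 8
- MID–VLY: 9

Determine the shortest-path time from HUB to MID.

13 min

Running Dijkstra from HUB:
HUB: 0
QRY: 4  (via HUB)
ELM: 5  (via HUB)
VLY: 6  (via ELM)
ALP: 7  (via VLY)
DOK: 8  (via HUB)
LAR: 9  (via ELM)
TOR: 9  (via QRY)
PIN: 9  (via QRY)
NOR: 11  (via LAR)
MID: 13  (via NOR)
Shortest route: HUB–ELM–LAR–NOR–MID = 13 min.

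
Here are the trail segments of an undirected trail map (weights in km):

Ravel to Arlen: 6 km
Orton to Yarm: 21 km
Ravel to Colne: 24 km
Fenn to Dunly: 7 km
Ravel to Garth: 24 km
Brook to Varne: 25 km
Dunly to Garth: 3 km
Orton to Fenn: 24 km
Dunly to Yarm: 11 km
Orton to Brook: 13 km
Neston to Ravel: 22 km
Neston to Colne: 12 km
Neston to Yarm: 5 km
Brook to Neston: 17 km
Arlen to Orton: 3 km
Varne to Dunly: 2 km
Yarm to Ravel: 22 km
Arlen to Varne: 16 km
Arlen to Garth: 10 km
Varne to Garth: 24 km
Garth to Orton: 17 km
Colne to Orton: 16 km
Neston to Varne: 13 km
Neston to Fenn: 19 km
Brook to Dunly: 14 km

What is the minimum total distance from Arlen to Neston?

Compare a few routes:
Arlen → Ravel → Neston: 6+22 = 28
Arlen → Orton → Yarm → Neston: 3+21+5 = 29
Arlen → Garth → Dunly → Yarm → Neston: 10+3+11+5 = 29
Arlen → Varne → Neston: 16+13 = 29
The minimum is 28 km via Arlen → Ravel → Neston.

28 km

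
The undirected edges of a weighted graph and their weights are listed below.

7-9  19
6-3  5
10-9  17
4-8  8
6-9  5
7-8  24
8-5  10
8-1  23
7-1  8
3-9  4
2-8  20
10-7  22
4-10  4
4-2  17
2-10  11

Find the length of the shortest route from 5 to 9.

Shortest distances from 5:
5: 0
8: 10  (via 5)
4: 18  (via 8)
10: 22  (via 4)
2: 30  (via 8)
1: 33  (via 8)
7: 34  (via 8)
9: 39  (via 10)
Shortest route: 5 → 8 → 4 → 10 → 9 = 39.

39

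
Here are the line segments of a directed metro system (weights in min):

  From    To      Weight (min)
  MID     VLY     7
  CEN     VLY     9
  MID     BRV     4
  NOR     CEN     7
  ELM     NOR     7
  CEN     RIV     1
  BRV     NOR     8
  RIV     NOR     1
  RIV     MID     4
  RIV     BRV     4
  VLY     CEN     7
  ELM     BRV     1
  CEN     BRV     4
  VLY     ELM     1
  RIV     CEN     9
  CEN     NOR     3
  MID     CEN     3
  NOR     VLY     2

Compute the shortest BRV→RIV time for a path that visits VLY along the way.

Shortest BRV→VLY: BRV → NOR → VLY = 10
Shortest VLY→RIV: VLY → CEN → RIV = 8
Total via VLY: 10 + 8 = 18 min.

18 min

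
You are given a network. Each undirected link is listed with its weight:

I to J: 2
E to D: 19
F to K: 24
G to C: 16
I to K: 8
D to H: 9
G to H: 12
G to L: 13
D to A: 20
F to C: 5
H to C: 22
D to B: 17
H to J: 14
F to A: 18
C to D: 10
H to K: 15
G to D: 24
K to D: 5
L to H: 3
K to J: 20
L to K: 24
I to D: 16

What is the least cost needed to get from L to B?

Shortest distances from L:
L: 0
H: 3  (via L)
D: 12  (via H)
G: 13  (via L)
J: 17  (via H)
K: 17  (via D)
I: 19  (via J)
C: 22  (via D)
F: 27  (via C)
B: 29  (via D)
Shortest route: L–H–D–B = 29.

29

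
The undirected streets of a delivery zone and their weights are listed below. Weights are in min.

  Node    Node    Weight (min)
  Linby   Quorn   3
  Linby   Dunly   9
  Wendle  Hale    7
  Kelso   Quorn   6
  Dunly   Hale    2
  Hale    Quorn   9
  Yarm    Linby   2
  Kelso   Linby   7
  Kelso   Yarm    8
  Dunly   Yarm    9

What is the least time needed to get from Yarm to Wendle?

18 min

Running Dijkstra from Yarm:
Yarm: 0
Linby: 2  (via Yarm)
Quorn: 5  (via Linby)
Kelso: 8  (via Yarm)
Dunly: 9  (via Yarm)
Hale: 11  (via Dunly)
Wendle: 18  (via Hale)
Shortest route: Yarm → Dunly → Hale → Wendle = 18 min.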